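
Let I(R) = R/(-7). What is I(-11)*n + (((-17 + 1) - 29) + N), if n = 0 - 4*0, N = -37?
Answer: -82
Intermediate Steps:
I(R) = -R/7 (I(R) = R*(-1/7) = -R/7)
n = 0 (n = 0 + 0 = 0)
I(-11)*n + (((-17 + 1) - 29) + N) = -1/7*(-11)*0 + (((-17 + 1) - 29) - 37) = (11/7)*0 + ((-16 - 29) - 37) = 0 + (-45 - 37) = 0 - 82 = -82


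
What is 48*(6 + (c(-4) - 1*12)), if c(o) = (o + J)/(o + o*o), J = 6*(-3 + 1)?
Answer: -352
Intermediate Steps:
J = -12 (J = 6*(-2) = -12)
c(o) = (-12 + o)/(o + o²) (c(o) = (o - 12)/(o + o*o) = (-12 + o)/(o + o²))
48*(6 + (c(-4) - 1*12)) = 48*(6 + ((-12 - 4)/((-4)*(1 - 4)) - 1*12)) = 48*(6 + (-¼*(-16)/(-3) - 12)) = 48*(6 + (-¼*(-⅓)*(-16) - 12)) = 48*(6 + (-4/3 - 12)) = 48*(6 - 40/3) = 48*(-22/3) = -352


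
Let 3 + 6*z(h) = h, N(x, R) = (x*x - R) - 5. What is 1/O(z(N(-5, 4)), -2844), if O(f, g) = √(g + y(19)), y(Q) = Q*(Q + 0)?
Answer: -I*√2483/2483 ≈ -0.020068*I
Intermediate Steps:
y(Q) = Q² (y(Q) = Q*Q = Q²)
N(x, R) = -5 + x² - R (N(x, R) = (x² - R) - 5 = -5 + x² - R)
z(h) = -½ + h/6
O(f, g) = √(361 + g) (O(f, g) = √(g + 19²) = √(g + 361) = √(361 + g))
1/O(z(N(-5, 4)), -2844) = 1/(√(361 - 2844)) = 1/(√(-2483)) = 1/(I*√2483) = -I*√2483/2483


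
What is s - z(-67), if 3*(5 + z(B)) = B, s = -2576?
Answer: -7646/3 ≈ -2548.7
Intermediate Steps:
z(B) = -5 + B/3
s - z(-67) = -2576 - (-5 + (1/3)*(-67)) = -2576 - (-5 - 67/3) = -2576 - 1*(-82/3) = -2576 + 82/3 = -7646/3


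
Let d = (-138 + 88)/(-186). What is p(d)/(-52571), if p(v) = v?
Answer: -25/4889103 ≈ -5.1134e-6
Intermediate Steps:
d = 25/93 (d = -50*(-1/186) = 25/93 ≈ 0.26882)
p(d)/(-52571) = (25/93)/(-52571) = (25/93)*(-1/52571) = -25/4889103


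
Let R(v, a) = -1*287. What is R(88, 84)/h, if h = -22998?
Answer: 287/22998 ≈ 0.012479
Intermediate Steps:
R(v, a) = -287
R(88, 84)/h = -287/(-22998) = -287*(-1/22998) = 287/22998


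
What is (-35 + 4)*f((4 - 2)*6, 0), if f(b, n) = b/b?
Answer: -31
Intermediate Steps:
f(b, n) = 1
(-35 + 4)*f((4 - 2)*6, 0) = (-35 + 4)*1 = -31*1 = -31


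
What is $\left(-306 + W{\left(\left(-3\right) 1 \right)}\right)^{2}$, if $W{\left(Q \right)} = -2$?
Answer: $94864$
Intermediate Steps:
$\left(-306 + W{\left(\left(-3\right) 1 \right)}\right)^{2} = \left(-306 - 2\right)^{2} = \left(-308\right)^{2} = 94864$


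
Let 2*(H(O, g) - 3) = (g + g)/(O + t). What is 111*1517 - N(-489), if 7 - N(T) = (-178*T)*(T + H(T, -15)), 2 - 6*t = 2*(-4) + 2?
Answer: -61638171926/1463 ≈ -4.2131e+7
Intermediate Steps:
t = 4/3 (t = 1/3 - (2*(-4) + 2)/6 = 1/3 - (-8 + 2)/6 = 1/3 - 1/6*(-6) = 1/3 + 1 = 4/3 ≈ 1.3333)
H(O, g) = 3 + g/(4/3 + O) (H(O, g) = 3 + ((g + g)/(O + 4/3))/2 = 3 + ((2*g)/(4/3 + O))/2 = 3 + (2*g/(4/3 + O))/2 = 3 + g/(4/3 + O))
N(T) = 7 + 178*T*(T + 3*(-11 + 3*T)/(4 + 3*T)) (N(T) = 7 - (-178*T)*(T + 3*(4 - 15 + 3*T)/(4 + 3*T)) = 7 - (-178*T)*(T + 3*(-11 + 3*T)/(4 + 3*T)) = 7 - (-178)*T*(T + 3*(-11 + 3*T)/(4 + 3*T)) = 7 + 178*T*(T + 3*(-11 + 3*T)/(4 + 3*T)))
111*1517 - N(-489) = 111*1517 - (28 - 5853*(-489) + 534*(-489)**3 + 2314*(-489)**2)/(4 + 3*(-489)) = 168387 - (28 + 2862117 + 534*(-116930169) + 2314*239121)/(4 - 1467) = 168387 - (28 + 2862117 - 62440710246 + 553325994)/(-1463) = 168387 - (-1)*(-61884522107)/1463 = 168387 - 1*61884522107/1463 = 168387 - 61884522107/1463 = -61638171926/1463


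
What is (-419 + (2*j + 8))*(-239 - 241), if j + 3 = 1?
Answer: 199200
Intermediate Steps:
j = -2 (j = -3 + 1 = -2)
(-419 + (2*j + 8))*(-239 - 241) = (-419 + (2*(-2) + 8))*(-239 - 241) = (-419 + (-4 + 8))*(-480) = (-419 + 4)*(-480) = -415*(-480) = 199200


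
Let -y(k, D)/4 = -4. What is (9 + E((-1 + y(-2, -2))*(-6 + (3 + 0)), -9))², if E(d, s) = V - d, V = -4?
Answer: 2500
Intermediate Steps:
y(k, D) = 16 (y(k, D) = -4*(-4) = 16)
E(d, s) = -4 - d
(9 + E((-1 + y(-2, -2))*(-6 + (3 + 0)), -9))² = (9 + (-4 - (-1 + 16)*(-6 + (3 + 0))))² = (9 + (-4 - 15*(-6 + 3)))² = (9 + (-4 - 15*(-3)))² = (9 + (-4 - 1*(-45)))² = (9 + (-4 + 45))² = (9 + 41)² = 50² = 2500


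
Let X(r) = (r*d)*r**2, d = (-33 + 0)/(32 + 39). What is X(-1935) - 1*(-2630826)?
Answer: 239274276021/71 ≈ 3.3701e+9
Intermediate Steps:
d = -33/71 ≈ -0.46479
X(r) = -33*r**3/71 (X(r) = (r*(-33/71))*r**2 = (-33*r/71)*r**2 = -33*r**3/71)
X(-1935) - 1*(-2630826) = -33/71*(-1935)**3 - 1*(-2630826) = -33/71*(-7245075375) + 2630826 = 239087487375/71 + 2630826 = 239274276021/71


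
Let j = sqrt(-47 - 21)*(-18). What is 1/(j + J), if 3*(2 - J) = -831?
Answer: 31/11097 + 4*I*sqrt(17)/11097 ≈ 0.0027935 + 0.0014862*I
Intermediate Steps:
J = 279 (J = 2 - 1/3*(-831) = 2 + 277 = 279)
j = -36*I*sqrt(17) (j = sqrt(-68)*(-18) = (2*I*sqrt(17))*(-18) = -36*I*sqrt(17) ≈ -148.43*I)
1/(j + J) = 1/(-36*I*sqrt(17) + 279) = 1/(279 - 36*I*sqrt(17))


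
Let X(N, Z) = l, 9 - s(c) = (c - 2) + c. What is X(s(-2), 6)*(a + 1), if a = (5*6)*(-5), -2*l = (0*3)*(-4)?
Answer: 0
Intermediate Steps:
s(c) = 11 - 2*c (s(c) = 9 - ((c - 2) + c) = 9 - ((-2 + c) + c) = 9 - (-2 + 2*c) = 9 + (2 - 2*c) = 11 - 2*c)
l = 0 (l = -0*3*(-4)/2 = -0*(-4) = -1/2*0 = 0)
X(N, Z) = 0
a = -150 (a = 30*(-5) = -150)
X(s(-2), 6)*(a + 1) = 0*(-150 + 1) = 0*(-149) = 0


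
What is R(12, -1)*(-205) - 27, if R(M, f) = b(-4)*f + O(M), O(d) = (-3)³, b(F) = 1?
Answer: 5713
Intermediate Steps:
O(d) = -27
R(M, f) = -27 + f (R(M, f) = 1*f - 27 = f - 27 = -27 + f)
R(12, -1)*(-205) - 27 = (-27 - 1)*(-205) - 27 = -28*(-205) - 27 = 5740 - 27 = 5713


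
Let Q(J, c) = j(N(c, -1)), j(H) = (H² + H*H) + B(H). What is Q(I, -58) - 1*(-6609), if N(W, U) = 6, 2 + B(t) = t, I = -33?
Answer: 6685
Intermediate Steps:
B(t) = -2 + t
j(H) = -2 + H + 2*H² (j(H) = (H² + H*H) + (-2 + H) = (H² + H²) + (-2 + H) = 2*H² + (-2 + H) = -2 + H + 2*H²)
Q(J, c) = 76 (Q(J, c) = -2 + 6 + 2*6² = -2 + 6 + 2*36 = -2 + 6 + 72 = 76)
Q(I, -58) - 1*(-6609) = 76 - 1*(-6609) = 76 + 6609 = 6685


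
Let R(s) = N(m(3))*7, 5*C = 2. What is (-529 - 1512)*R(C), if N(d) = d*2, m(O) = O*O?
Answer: -257166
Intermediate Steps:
m(O) = O²
N(d) = 2*d
C = ⅖ (C = (⅕)*2 = ⅖ ≈ 0.40000)
R(s) = 126 (R(s) = (2*3²)*7 = (2*9)*7 = 18*7 = 126)
(-529 - 1512)*R(C) = (-529 - 1512)*126 = -2041*126 = -257166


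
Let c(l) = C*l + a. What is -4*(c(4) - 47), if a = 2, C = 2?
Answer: 148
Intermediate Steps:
c(l) = 2 + 2*l (c(l) = 2*l + 2 = 2 + 2*l)
-4*(c(4) - 47) = -4*((2 + 2*4) - 47) = -4*((2 + 8) - 47) = -4*(10 - 47) = -4*(-37) = 148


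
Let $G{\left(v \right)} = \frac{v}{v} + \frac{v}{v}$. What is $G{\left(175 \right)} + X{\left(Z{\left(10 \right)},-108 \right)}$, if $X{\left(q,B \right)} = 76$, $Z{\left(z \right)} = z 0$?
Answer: $78$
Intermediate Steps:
$Z{\left(z \right)} = 0$
$G{\left(v \right)} = 2$ ($G{\left(v \right)} = 1 + 1 = 2$)
$G{\left(175 \right)} + X{\left(Z{\left(10 \right)},-108 \right)} = 2 + 76 = 78$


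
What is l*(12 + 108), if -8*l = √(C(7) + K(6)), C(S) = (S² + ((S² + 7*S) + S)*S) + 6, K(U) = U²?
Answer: -15*√826 ≈ -431.10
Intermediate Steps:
C(S) = 6 + S² + S*(S² + 8*S) (C(S) = (S² + (S² + 8*S)*S) + 6 = (S² + S*(S² + 8*S)) + 6 = 6 + S² + S*(S² + 8*S))
l = -√826/8 (l = -√((6 + 7³ + 9*7²) + 6²)/8 = -√((6 + 343 + 9*49) + 36)/8 = -√((6 + 343 + 441) + 36)/8 = -√(790 + 36)/8 = -√826/8 ≈ -3.5925)
l*(12 + 108) = (-√826/8)*(12 + 108) = -√826/8*120 = -15*√826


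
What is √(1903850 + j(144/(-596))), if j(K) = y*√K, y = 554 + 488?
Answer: √(42267373850 + 931548*I*√149)/149 ≈ 1379.8 + 0.1856*I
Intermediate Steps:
y = 1042
j(K) = 1042*√K
√(1903850 + j(144/(-596))) = √(1903850 + 1042*√(144/(-596))) = √(1903850 + 1042*√(144*(-1/596))) = √(1903850 + 1042*√(-36/149)) = √(1903850 + 1042*(6*I*√149/149)) = √(1903850 + 6252*I*√149/149)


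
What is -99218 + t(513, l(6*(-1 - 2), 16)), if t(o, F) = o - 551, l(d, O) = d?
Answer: -99256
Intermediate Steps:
t(o, F) = -551 + o
-99218 + t(513, l(6*(-1 - 2), 16)) = -99218 + (-551 + 513) = -99218 - 38 = -99256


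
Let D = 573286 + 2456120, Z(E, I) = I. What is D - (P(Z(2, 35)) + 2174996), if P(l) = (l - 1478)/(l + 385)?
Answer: 119617881/140 ≈ 8.5441e+5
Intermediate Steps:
P(l) = (-1478 + l)/(385 + l)
D = 3029406
D - (P(Z(2, 35)) + 2174996) = 3029406 - ((-1478 + 35)/(385 + 35) + 2174996) = 3029406 - (-1443/420 + 2174996) = 3029406 - ((1/420)*(-1443) + 2174996) = 3029406 - (-481/140 + 2174996) = 3029406 - 1*304498959/140 = 3029406 - 304498959/140 = 119617881/140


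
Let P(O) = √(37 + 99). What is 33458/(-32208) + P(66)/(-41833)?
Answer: -16729/16104 - 2*√34/41833 ≈ -1.0391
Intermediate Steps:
P(O) = 2*√34 (P(O) = √136 = 2*√34)
33458/(-32208) + P(66)/(-41833) = 33458/(-32208) + (2*√34)/(-41833) = 33458*(-1/32208) + (2*√34)*(-1/41833) = -16729/16104 - 2*√34/41833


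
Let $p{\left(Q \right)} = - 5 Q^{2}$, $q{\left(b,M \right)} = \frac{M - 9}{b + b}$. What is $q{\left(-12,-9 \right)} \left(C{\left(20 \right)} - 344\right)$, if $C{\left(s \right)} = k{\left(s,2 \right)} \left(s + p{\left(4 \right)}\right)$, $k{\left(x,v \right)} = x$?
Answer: $-1158$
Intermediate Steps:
$q{\left(b,M \right)} = \frac{-9 + M}{2 b}$
$C{\left(s \right)} = s \left(-80 + s\right)$ ($C{\left(s \right)} = s \left(s - 5 \cdot 4^{2}\right) = s \left(s - 80\right) = s \left(-80 + s\right)$)
$q{\left(-12,-9 \right)} \left(C{\left(20 \right)} - 344\right) = \frac{-9 - 9}{2 \left(-12\right)} \left(20 \left(-80 + 20\right) - 344\right) = \frac{1}{2} \left(- \frac{1}{12}\right) \left(-18\right) \left(20 \left(-60\right) - 344\right) = \frac{3 \left(-1200 - 344\right)}{4} = \frac{3}{4} \left(-1544\right) = -1158$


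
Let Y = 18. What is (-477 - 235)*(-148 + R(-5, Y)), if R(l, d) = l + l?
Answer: 112496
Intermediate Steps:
R(l, d) = 2*l
(-477 - 235)*(-148 + R(-5, Y)) = (-477 - 235)*(-148 + 2*(-5)) = -712*(-148 - 10) = -712*(-158) = 112496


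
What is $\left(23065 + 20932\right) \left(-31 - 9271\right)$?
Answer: $-409260094$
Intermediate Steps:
$\left(23065 + 20932\right) \left(-31 - 9271\right) = 43997 \left(-9302\right) = -409260094$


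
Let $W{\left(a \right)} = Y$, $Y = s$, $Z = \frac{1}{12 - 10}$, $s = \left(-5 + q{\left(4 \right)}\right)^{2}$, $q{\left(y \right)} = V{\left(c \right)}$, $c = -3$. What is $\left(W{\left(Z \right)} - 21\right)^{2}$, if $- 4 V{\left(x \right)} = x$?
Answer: $\frac{2209}{256} \approx 8.6289$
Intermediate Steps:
$V{\left(x \right)} = - \frac{x}{4}$
$q{\left(y \right)} = \frac{3}{4}$ ($q{\left(y \right)} = \left(- \frac{1}{4}\right) \left(-3\right) = \frac{3}{4}$)
$s = \frac{289}{16}$ ($s = \left(-5 + \frac{3}{4}\right)^{2} = \left(- \frac{17}{4}\right)^{2} = \frac{289}{16} \approx 18.063$)
$Z = \frac{1}{2} \approx 0.5$
$Y = \frac{289}{16} \approx 18.063$
$W{\left(a \right)} = \frac{289}{16}$
$\left(W{\left(Z \right)} - 21\right)^{2} = \left(\frac{289}{16} - 21\right)^{2} = \left(- \frac{47}{16}\right)^{2} = \frac{2209}{256}$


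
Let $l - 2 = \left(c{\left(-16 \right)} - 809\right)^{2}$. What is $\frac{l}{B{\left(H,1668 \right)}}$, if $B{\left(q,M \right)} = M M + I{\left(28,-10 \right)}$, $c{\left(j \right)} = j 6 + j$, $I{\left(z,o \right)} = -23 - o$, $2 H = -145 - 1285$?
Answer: $\frac{848243}{2782211} \approx 0.30488$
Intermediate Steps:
$H = -715$ ($H = \frac{-145 - 1285}{2} = \frac{1}{2} \left(-1430\right) = -715$)
$c{\left(j \right)} = 7 j$ ($c{\left(j \right)} = 6 j + j = 7 j$)
$B{\left(q,M \right)} = -13 + M^{2}$ ($B{\left(q,M \right)} = M M - 13 = M^{2} + \left(-23 + 10\right) = M^{2} - 13 = -13 + M^{2}$)
$l = 848243$ ($l = 2 + \left(7 \left(-16\right) - 809\right)^{2} = 2 + \left(-112 - 809\right)^{2} = 2 + \left(-921\right)^{2} = 2 + 848241 = 848243$)
$\frac{l}{B{\left(H,1668 \right)}} = \frac{848243}{-13 + 1668^{2}} = \frac{848243}{-13 + 2782224} = \frac{848243}{2782211}$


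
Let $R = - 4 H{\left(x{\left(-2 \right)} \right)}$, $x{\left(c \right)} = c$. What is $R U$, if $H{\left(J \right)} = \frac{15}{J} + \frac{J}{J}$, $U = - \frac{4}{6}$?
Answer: $- \frac{52}{3} \approx -17.333$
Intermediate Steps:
$U = - \frac{2}{3}$ ($U = \left(-4\right) \frac{1}{6} = - \frac{2}{3} \approx -0.66667$)
$H{\left(J \right)} = 1 + \frac{15}{J}$ ($H{\left(J \right)} = \frac{15}{J} + 1 = 1 + \frac{15}{J}$)
$R = 26$ ($R = - 4 \frac{15 - 2}{-2} = - 4 \left(\left(- \frac{1}{2}\right) 13\right) = \left(-4\right) \left(- \frac{13}{2}\right) = 26$)
$R U = 26 \left(- \frac{2}{3}\right) = - \frac{52}{3}$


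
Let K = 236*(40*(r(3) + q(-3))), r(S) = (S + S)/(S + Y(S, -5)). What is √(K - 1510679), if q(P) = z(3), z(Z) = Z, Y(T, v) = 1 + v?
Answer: 11*I*√12719 ≈ 1240.6*I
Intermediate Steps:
q(P) = 3
r(S) = 2*S/(-4 + S) (r(S) = (S + S)/(S + (1 - 5)) = (2*S)/(S - 4) = (2*S)/(-4 + S) = 2*S/(-4 + S))
K = -28320 (K = 236*(40*(2*3/(-4 + 3) + 3)) = 236*(40*(2*3/(-1) + 3)) = 236*(40*(2*3*(-1) + 3)) = 236*(40*(-6 + 3)) = 236*(40*(-3)) = 236*(-120) = -28320)
√(K - 1510679) = √(-28320 - 1510679) = √(-1538999) = 11*I*√12719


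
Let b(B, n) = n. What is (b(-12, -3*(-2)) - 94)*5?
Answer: -440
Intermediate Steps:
(b(-12, -3*(-2)) - 94)*5 = (-3*(-2) - 94)*5 = (6 - 94)*5 = -88*5 = -440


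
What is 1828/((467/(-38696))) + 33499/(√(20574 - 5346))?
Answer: -70736288/467 + 33499*√47/846 ≈ -1.5120e+5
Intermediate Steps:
1828/((467/(-38696))) + 33499/(√(20574 - 5346)) = 1828/((467*(-1/38696))) + 33499/(√15228) = 1828/(-467/38696) + 33499/((18*√47)) = 1828*(-38696/467) + 33499*(√47/846) = -70736288/467 + 33499*√47/846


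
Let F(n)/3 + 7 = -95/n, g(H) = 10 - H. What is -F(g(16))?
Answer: -53/2 ≈ -26.500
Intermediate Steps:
F(n) = -21 - 285/n (F(n) = -21 + 3*(-95/n) = -21 - 285/n)
-F(g(16)) = -(-21 - 285/(10 - 1*16)) = -(-21 - 285/(10 - 16)) = -(-21 - 285/(-6)) = -(-21 - 285*(-⅙)) = -(-21 + 95/2) = -1*53/2 = -53/2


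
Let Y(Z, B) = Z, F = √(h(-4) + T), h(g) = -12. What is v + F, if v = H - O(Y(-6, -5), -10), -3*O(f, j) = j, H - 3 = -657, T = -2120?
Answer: -1972/3 + 2*I*√533 ≈ -657.33 + 46.174*I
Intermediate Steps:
F = 2*I*√533 (F = √(-12 - 2120) = √(-2132) = 2*I*√533 ≈ 46.174*I)
H = -654 (H = 3 - 657 = -654)
O(f, j) = -j/3
v = -1972/3 (v = -654 - (-1)*(-10)/3 = -654 - 1*10/3 = -654 - 10/3 = -1972/3 ≈ -657.33)
v + F = -1972/3 + 2*I*√533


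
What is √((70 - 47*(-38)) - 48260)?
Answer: 6*I*√1289 ≈ 215.42*I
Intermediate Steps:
√((70 - 47*(-38)) - 48260) = √((70 + 1786) - 48260) = √(1856 - 48260) = √(-46404) = 6*I*√1289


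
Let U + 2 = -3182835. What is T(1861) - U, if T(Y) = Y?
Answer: 3184698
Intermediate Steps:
U = -3182837 (U = -2 - 3182835 = -3182837)
T(1861) - U = 1861 - 1*(-3182837) = 1861 + 3182837 = 3184698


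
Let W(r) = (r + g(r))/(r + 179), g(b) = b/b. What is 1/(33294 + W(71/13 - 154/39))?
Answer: 3520/117194929 ≈ 3.0035e-5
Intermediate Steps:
g(b) = 1
W(r) = (1 + r)/(179 + r) (W(r) = (r + 1)/(r + 179) = (1 + r)/(179 + r))
1/(33294 + W(71/13 - 154/39)) = 1/(33294 + (1 + (71/13 - 154/39))/(179 + (71/13 - 154/39))) = 1/(33294 + (1 + 59/39)/(179 + 59/39)) = 1/(33294 + (98/39)/(7040/39)) = 1/(33294 + (39/7040)*(98/39)) = 1/(33294 + 49/3520) = 1/(117194929/3520) = 3520/117194929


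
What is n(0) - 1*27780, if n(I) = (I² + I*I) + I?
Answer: -27780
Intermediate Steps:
n(I) = I + 2*I² (n(I) = (I² + I²) + I = 2*I² + I = I + 2*I²)
n(0) - 1*27780 = 0*(1 + 2*0) - 1*27780 = 0*(1 + 0) - 27780 = 0*1 - 27780 = 0 - 27780 = -27780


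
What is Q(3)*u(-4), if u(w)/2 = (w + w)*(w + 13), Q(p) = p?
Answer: -432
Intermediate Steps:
u(w) = 4*w*(13 + w) (u(w) = 2*((w + w)*(w + 13)) = 2*((2*w)*(13 + w)) = 2*(2*w*(13 + w)) = 4*w*(13 + w))
Q(3)*u(-4) = 3*(4*(-4)*(13 - 4)) = 3*(4*(-4)*9) = 3*(-144) = -432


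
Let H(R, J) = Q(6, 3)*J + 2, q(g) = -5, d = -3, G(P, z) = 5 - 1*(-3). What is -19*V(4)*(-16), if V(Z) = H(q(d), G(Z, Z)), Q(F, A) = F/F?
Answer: 3040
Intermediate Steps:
Q(F, A) = 1
G(P, z) = 8 (G(P, z) = 5 + 3 = 8)
H(R, J) = 2 + J (H(R, J) = 1*J + 2 = J + 2 = 2 + J)
V(Z) = 10 (V(Z) = 2 + 8 = 10)
-19*V(4)*(-16) = -19*10*(-16) = -190*(-16) = 3040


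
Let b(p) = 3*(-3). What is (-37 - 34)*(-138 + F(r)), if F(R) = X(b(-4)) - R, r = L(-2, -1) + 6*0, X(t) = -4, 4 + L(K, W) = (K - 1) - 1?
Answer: 9514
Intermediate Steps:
b(p) = -9
L(K, W) = -6 + K (L(K, W) = -4 + ((K - 1) - 1) = -4 + ((-1 + K) - 1) = -4 + (-2 + K) = -6 + K)
r = -8 (r = (-6 - 2) + 6*0 = -8 + 0 = -8)
F(R) = -4 - R
(-37 - 34)*(-138 + F(r)) = (-37 - 34)*(-138 + (-4 - 1*(-8))) = -71*(-138 + (-4 + 8)) = -71*(-138 + 4) = -71*(-134) = 9514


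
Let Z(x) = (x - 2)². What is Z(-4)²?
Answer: 1296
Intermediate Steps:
Z(x) = (-2 + x)²
Z(-4)² = ((-2 - 4)²)² = ((-6)²)² = 36² = 1296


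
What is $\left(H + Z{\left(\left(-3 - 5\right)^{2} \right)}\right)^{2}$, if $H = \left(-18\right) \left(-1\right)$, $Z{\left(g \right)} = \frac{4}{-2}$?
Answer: $256$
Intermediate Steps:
$Z{\left(g \right)} = -2$ ($Z{\left(g \right)} = 4 \left(- \frac{1}{2}\right) = -2$)
$H = 18$
$\left(H + Z{\left(\left(-3 - 5\right)^{2} \right)}\right)^{2} = \left(18 - 2\right)^{2} = 16^{2} = 256$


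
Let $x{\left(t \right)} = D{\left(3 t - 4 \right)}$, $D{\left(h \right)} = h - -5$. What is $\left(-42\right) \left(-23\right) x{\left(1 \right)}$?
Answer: $3864$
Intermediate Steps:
$D{\left(h \right)} = 5 + h$ ($D{\left(h \right)} = h + 5 = 5 + h$)
$x{\left(t \right)} = 1 + 3 t$ ($x{\left(t \right)} = 5 + \left(3 t - 4\right) = 5 + \left(-4 + 3 t\right) = 1 + 3 t$)
$\left(-42\right) \left(-23\right) x{\left(1 \right)} = \left(-42\right) \left(-23\right) \left(1 + 3 \cdot 1\right) = 966 \left(1 + 3\right) = 966 \cdot 4 = 3864$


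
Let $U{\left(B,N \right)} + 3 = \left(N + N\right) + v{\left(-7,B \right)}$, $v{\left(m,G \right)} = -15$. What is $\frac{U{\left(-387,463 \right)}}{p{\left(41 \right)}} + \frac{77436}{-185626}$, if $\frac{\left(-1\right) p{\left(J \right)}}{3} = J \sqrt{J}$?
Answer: $- \frac{38718}{92813} - \frac{908 \sqrt{41}}{5043} \approx -1.5701$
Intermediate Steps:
$p{\left(J \right)} = - 3 J^{\frac{3}{2}}$ ($p{\left(J \right)} = - 3 J \sqrt{J} = - 3 J^{\frac{3}{2}}$)
$U{\left(B,N \right)} = -18 + 2 N$ ($U{\left(B,N \right)} = -3 + \left(\left(N + N\right) - 15\right) = -3 + \left(2 N - 15\right) = -3 + \left(-15 + 2 N\right) = -18 + 2 N$)
$\frac{U{\left(-387,463 \right)}}{p{\left(41 \right)}} + \frac{77436}{-185626} = \frac{-18 + 2 \cdot 463}{\left(-3\right) 41^{\frac{3}{2}}} + \frac{77436}{-185626} = \frac{-18 + 926}{\left(-3\right) 41 \sqrt{41}} + 77436 \left(- \frac{1}{185626}\right) = \frac{908}{\left(-123\right) \sqrt{41}} - \frac{38718}{92813} = 908 \left(- \frac{\sqrt{41}}{5043}\right) - \frac{38718}{92813} = - \frac{908 \sqrt{41}}{5043} - \frac{38718}{92813} = - \frac{38718}{92813} - \frac{908 \sqrt{41}}{5043}$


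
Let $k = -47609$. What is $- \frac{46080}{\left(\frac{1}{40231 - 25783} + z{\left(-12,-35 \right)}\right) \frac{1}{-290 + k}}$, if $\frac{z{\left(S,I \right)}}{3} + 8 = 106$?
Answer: $\frac{31889422172160}{4247713} \approx 7.5074 \cdot 10^{6}$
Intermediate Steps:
$z{\left(S,I \right)} = 294$ ($z{\left(S,I \right)} = -24 + 3 \cdot 106 = -24 + 318 = 294$)
$- \frac{46080}{\left(\frac{1}{40231 - 25783} + z{\left(-12,-35 \right)}\right) \frac{1}{-290 + k}} = - \frac{46080}{\left(\frac{1}{40231 - 25783} + 294\right) \frac{1}{-290 - 47609}} = - \frac{46080}{\left(\frac{1}{14448} + 294\right) \frac{1}{-47899}} = - \frac{46080}{\left(\frac{1}{14448} + 294\right) \left(- \frac{1}{47899}\right)} = - \frac{46080}{\frac{4247713}{14448} \left(- \frac{1}{47899}\right)} = - \frac{46080}{- \frac{4247713}{692044752}} = \left(-46080\right) \left(- \frac{692044752}{4247713}\right) = \frac{31889422172160}{4247713}$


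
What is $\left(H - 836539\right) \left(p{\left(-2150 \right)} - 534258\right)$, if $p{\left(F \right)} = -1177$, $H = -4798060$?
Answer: $3016961515565$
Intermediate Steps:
$\left(H - 836539\right) \left(p{\left(-2150 \right)} - 534258\right) = \left(-4798060 - 836539\right) \left(-1177 - 534258\right) = \left(-5634599\right) \left(-535435\right) = 3016961515565$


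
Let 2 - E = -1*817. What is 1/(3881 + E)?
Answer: 1/4700 ≈ 0.00021277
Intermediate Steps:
E = 819 (E = 2 - (-1)*817 = 2 - 1*(-817) = 2 + 817 = 819)
1/(3881 + E) = 1/(3881 + 819) = 1/4700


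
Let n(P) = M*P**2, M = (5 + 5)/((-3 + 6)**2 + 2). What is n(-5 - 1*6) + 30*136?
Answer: 4190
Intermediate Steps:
M = 10/11 (M = 10/(3**2 + 2) = 10/(9 + 2) = 10/11 ≈ 0.90909)
n(P) = 10*P**2/11
n(-5 - 1*6) + 30*136 = 10*(-5 - 1*6)**2/11 + 30*136 = 10*(-5 - 6)**2/11 + 4080 = (10/11)*(-11)**2 + 4080 = (10/11)*121 + 4080 = 110 + 4080 = 4190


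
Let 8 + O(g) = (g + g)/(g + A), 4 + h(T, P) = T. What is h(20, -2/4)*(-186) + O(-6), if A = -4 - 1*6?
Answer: -11933/4 ≈ -2983.3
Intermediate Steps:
h(T, P) = -4 + T
A = -10 (A = -4 - 6 = -10)
O(g) = -8 + 2*g/(-10 + g) (O(g) = -8 + (g + g)/(g - 10) = -8 + (2*g)/(-10 + g) = -8 + 2*g/(-10 + g))
h(20, -2/4)*(-186) + O(-6) = (-4 + 20)*(-186) + 2*(40 - 3*(-6))/(-10 - 6) = 16*(-186) + 2*(40 + 18)/(-16) = -2976 + 2*(-1/16)*58 = -2976 - 29/4 = -11933/4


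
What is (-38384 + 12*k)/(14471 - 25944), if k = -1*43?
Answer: 38900/11473 ≈ 3.3906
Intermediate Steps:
k = -43
(-38384 + 12*k)/(14471 - 25944) = (-38384 + 12*(-43))/(14471 - 25944) = (-38384 - 516)/(-11473) = -38900*(-1/11473) = 38900/11473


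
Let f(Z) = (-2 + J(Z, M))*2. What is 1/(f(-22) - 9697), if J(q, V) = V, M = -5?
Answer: -1/9711 ≈ -0.00010298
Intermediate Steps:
f(Z) = -14 (f(Z) = (-2 - 5)*2 = -7*2 = -14)
1/(f(-22) - 9697) = 1/(-14 - 9697) = 1/(-9711) = -1/9711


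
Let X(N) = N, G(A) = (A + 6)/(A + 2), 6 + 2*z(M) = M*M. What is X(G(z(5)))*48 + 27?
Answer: 2109/23 ≈ 91.696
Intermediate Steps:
z(M) = -3 + M**2/2 (z(M) = -3 + (M*M)/2 = -3 + M**2/2)
G(A) = (6 + A)/(2 + A)
X(G(z(5)))*48 + 27 = ((6 + (-3 + (1/2)*5**2))/(2 + (-3 + (1/2)*5**2)))*48 + 27 = ((6 + (-3 + (1/2)*25))/(2 + (-3 + (1/2)*25)))*48 + 27 = ((6 + (-3 + 25/2))/(2 + (-3 + 25/2)))*48 + 27 = ((6 + 19/2)/(2 + 19/2))*48 + 27 = ((31/2)/(23/2))*48 + 27 = ((2/23)*(31/2))*48 + 27 = (31/23)*48 + 27 = 1488/23 + 27 = 2109/23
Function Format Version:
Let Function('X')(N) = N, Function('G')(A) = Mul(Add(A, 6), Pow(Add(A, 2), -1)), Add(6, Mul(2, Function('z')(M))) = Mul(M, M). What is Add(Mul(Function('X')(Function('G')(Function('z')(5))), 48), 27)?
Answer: Rational(2109, 23) ≈ 91.696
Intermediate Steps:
Function('z')(M) = Add(-3, Mul(Rational(1, 2), Pow(M, 2))) (Function('z')(M) = Add(-3, Mul(Rational(1, 2), Mul(M, M))) = Add(-3, Mul(Rational(1, 2), Pow(M, 2))))
Function('G')(A) = Mul(Pow(Add(2, A), -1), Add(6, A)) (Function('G')(A) = Mul(Add(6, A), Pow(Add(2, A), -1)) = Mul(Pow(Add(2, A), -1), Add(6, A)))
Add(Mul(Function('X')(Function('G')(Function('z')(5))), 48), 27) = Add(Mul(Mul(Pow(Add(2, Add(-3, Mul(Rational(1, 2), Pow(5, 2)))), -1), Add(6, Add(-3, Mul(Rational(1, 2), Pow(5, 2))))), 48), 27) = Add(Mul(Mul(Pow(Add(2, Add(-3, Mul(Rational(1, 2), 25))), -1), Add(6, Add(-3, Mul(Rational(1, 2), 25)))), 48), 27) = Add(Mul(Mul(Pow(Add(2, Add(-3, Rational(25, 2))), -1), Add(6, Add(-3, Rational(25, 2)))), 48), 27) = Add(Mul(Mul(Pow(Add(2, Rational(19, 2)), -1), Add(6, Rational(19, 2))), 48), 27) = Add(Mul(Mul(Pow(Rational(23, 2), -1), Rational(31, 2)), 48), 27) = Add(Mul(Mul(Rational(2, 23), Rational(31, 2)), 48), 27) = Add(Mul(Rational(31, 23), 48), 27) = Add(Rational(1488, 23), 27) = Rational(2109, 23)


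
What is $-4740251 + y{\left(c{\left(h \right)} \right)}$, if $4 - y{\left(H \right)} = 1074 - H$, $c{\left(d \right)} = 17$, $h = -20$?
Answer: $-4741304$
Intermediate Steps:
$y{\left(H \right)} = -1070 + H$ ($y{\left(H \right)} = 4 - \left(1074 - H\right) = 4 + \left(-1074 + H\right) = -1070 + H$)
$-4740251 + y{\left(c{\left(h \right)} \right)} = -4740251 + \left(-1070 + 17\right) = -4740251 - 1053 = -4741304$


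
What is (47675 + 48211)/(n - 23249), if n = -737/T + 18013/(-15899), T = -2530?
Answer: -50090435460/12145617641 ≈ -4.1242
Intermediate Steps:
n = -3077757/3656770 (n = -737/(-2530) + 18013/(-15899) = -737*(-1/2530) + 18013*(-1/15899) = 67/230 - 18013/15899 = -3077757/3656770 ≈ -0.84166)
(47675 + 48211)/(n - 23249) = (47675 + 48211)/(-3077757/3656770 - 23249) = 95886/(-85019323487/3656770) = 95886*(-3656770/85019323487) = -50090435460/12145617641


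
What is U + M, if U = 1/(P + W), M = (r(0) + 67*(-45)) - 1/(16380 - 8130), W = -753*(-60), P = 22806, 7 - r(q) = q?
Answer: -140595052978/46740375 ≈ -3008.0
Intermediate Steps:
r(q) = 7 - q
W = 45180
M = -24816001/8250 (M = ((7 - 1*0) + 67*(-45)) - 1/(16380 - 8130) = ((7 + 0) - 3015) - 1/8250 = (7 - 3015) - 1*1/8250 = -3008 - 1/8250 = -24816001/8250 ≈ -3008.0)
U = 1/67986 (U = 1/(22806 + 45180) = 1/67986 ≈ 1.4709e-5)
U + M = 1/67986 - 24816001/8250 = -140595052978/46740375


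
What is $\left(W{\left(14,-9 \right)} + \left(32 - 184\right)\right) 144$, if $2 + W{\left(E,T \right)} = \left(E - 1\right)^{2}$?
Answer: $2160$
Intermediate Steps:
$W{\left(E,T \right)} = -2 + \left(-1 + E\right)^{2}$ ($W{\left(E,T \right)} = -2 + \left(E - 1\right)^{2} = -2 + \left(-1 + E\right)^{2}$)
$\left(W{\left(14,-9 \right)} + \left(32 - 184\right)\right) 144 = \left(\left(-2 + \left(-1 + 14\right)^{2}\right) + \left(32 - 184\right)\right) 144 = \left(\left(-2 + 13^{2}\right) - 152\right) 144 = \left(\left(-2 + 169\right) - 152\right) 144 = \left(167 - 152\right) 144 = 15 \cdot 144 = 2160$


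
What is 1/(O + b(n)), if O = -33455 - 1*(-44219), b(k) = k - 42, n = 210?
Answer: 1/10932 ≈ 9.1475e-5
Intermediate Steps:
b(k) = -42 + k
O = 10764 (O = -33455 + 44219 = 10764)
1/(O + b(n)) = 1/(10764 + (-42 + 210)) = 1/(10764 + 168) = 1/10932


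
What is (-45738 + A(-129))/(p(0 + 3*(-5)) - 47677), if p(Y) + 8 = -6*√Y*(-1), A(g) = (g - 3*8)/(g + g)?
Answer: 4168110881/4345598662 + 1311139*I*√15/10863996655 ≈ 0.95916 + 0.00046742*I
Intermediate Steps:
A(g) = (-24 + g)/(2*g) (A(g) = (g - 24)/((2*g)) = (-24 + g)*(1/(2*g)) = (-24 + g)/(2*g))
p(Y) = -8 + 6*√Y (p(Y) = -8 - 6*√Y*(-1) = -8 + 6*√Y)
(-45738 + A(-129))/(p(0 + 3*(-5)) - 47677) = (-45738 + (½)*(-24 - 129)/(-129))/((-8 + 6*√(0 + 3*(-5))) - 47677) = (-45738 + (½)*(-1/129)*(-153))/((-8 + 6*√(0 - 15)) - 47677) = (-45738 + 51/86)/((-8 + 6*√(-15)) - 47677) = -3933417/(86*((-8 + 6*(I*√15)) - 47677)) = -3933417/(86*((-8 + 6*I*√15) - 47677)) = -3933417/(86*(-47685 + 6*I*√15))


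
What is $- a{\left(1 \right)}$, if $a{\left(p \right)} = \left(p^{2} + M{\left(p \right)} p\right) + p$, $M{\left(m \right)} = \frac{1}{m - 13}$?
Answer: $- \frac{23}{12} \approx -1.9167$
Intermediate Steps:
$M{\left(m \right)} = \frac{1}{-13 + m}$
$a{\left(p \right)} = p + p^{2} + \frac{p}{-13 + p}$ ($a{\left(p \right)} = \left(p^{2} + \frac{p}{-13 + p}\right) + p = p + p^{2} + \frac{p}{-13 + p}$)
$- a{\left(1 \right)} = - \frac{1 \left(1 + \left(1 + 1\right) \left(-13 + 1\right)\right)}{-13 + 1} = - \frac{1 \left(1 + 2 \left(-12\right)\right)}{-12} = - \frac{1 \left(-1\right) \left(1 - 24\right)}{12} = - \frac{1 \left(-1\right) \left(-23\right)}{12} = \left(-1\right) \frac{23}{12} = - \frac{23}{12}$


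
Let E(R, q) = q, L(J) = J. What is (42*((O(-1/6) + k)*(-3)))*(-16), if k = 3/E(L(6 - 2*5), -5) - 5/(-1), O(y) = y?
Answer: 42672/5 ≈ 8534.4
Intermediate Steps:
k = 22/5 (k = 3/(-5) - 5/(-1) = 3*(-1/5) - 5*(-1) = -3/5 + 5 = 22/5 ≈ 4.4000)
(42*((O(-1/6) + k)*(-3)))*(-16) = (42*((-1/6 + 22/5)*(-3)))*(-16) = (42*((127/30)*(-3)))*(-16) = (42*(-127/10))*(-16) = -2667/5*(-16) = 42672/5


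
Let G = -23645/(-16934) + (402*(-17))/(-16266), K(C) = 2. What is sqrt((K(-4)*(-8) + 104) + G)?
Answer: 3*sqrt(21032528716484338)/45908074 ≈ 9.4772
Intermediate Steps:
G = 83389421/45908074 (G = -23645*(-1/16934) - 6834*(-1/16266) = 23645/16934 + 1139/2711 = 83389421/45908074 ≈ 1.8164)
sqrt((K(-4)*(-8) + 104) + G) = sqrt((2*(-8) + 104) + 83389421/45908074) = sqrt((-16 + 104) + 83389421/45908074) = sqrt(88 + 83389421/45908074) = sqrt(4123299933/45908074) = 3*sqrt(21032528716484338)/45908074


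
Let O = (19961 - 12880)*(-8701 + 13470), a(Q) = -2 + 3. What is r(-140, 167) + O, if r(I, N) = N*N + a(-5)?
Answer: 33797179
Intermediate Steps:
a(Q) = 1
O = 33769289 (O = 7081*4769 = 33769289)
r(I, N) = 1 + N² (r(I, N) = N*N + 1 = N² + 1 = 1 + N²)
r(-140, 167) + O = (1 + 167²) + 33769289 = (1 + 27889) + 33769289 = 27890 + 33769289 = 33797179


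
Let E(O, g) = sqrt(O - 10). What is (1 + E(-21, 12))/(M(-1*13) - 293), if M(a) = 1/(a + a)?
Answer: -26/7619 - 26*I*sqrt(31)/7619 ≈ -0.0034125 - 0.019*I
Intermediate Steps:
M(a) = 1/(2*a)
E(O, g) = sqrt(-10 + O)
(1 + E(-21, 12))/(M(-1*13) - 293) = (1 + sqrt(-10 - 21))/(1/(2*((-1*13))) - 293) = (1 + sqrt(-31))/((1/2)/(-13) - 293) = (1 + I*sqrt(31))/((1/2)*(-1/13) - 293) = (1 + I*sqrt(31))/(-1/26 - 293) = (1 + I*sqrt(31))/(-7619/26) = (1 + I*sqrt(31))*(-26/7619) = -26/7619 - 26*I*sqrt(31)/7619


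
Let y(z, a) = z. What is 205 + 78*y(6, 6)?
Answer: 673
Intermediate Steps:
205 + 78*y(6, 6) = 205 + 78*6 = 205 + 468 = 673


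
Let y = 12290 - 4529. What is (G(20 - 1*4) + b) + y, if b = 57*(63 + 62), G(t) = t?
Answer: 14902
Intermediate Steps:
b = 7125 (b = 57*125 = 7125)
y = 7761
(G(20 - 1*4) + b) + y = ((20 - 1*4) + 7125) + 7761 = ((20 - 4) + 7125) + 7761 = (16 + 7125) + 7761 = 7141 + 7761 = 14902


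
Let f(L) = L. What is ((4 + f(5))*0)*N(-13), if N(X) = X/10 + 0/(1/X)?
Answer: 0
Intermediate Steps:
N(X) = X/10 (N(X) = X*(⅒) + 0*X = X/10 + 0 = X/10)
((4 + f(5))*0)*N(-13) = ((4 + 5)*0)*((⅒)*(-13)) = (9*0)*(-13/10) = 0*(-13/10) = 0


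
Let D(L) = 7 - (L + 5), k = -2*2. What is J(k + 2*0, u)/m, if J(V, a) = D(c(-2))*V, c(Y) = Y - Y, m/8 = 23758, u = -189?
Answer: -1/23758 ≈ -4.2091e-5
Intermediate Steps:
m = 190064 (m = 8*23758 = 190064)
k = -4
c(Y) = 0
D(L) = 2 - L (D(L) = 7 - (5 + L) = 7 + (-5 - L) = 2 - L)
J(V, a) = 2*V (J(V, a) = (2 - 1*0)*V = (2 + 0)*V = 2*V)
J(k + 2*0, u)/m = (2*(-4 + 2*0))/190064 = (2*(-4 + 0))*(1/190064) = (2*(-4))*(1/190064) = -8*1/190064 = -1/23758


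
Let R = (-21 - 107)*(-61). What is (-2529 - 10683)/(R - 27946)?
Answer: 6606/10069 ≈ 0.65607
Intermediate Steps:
R = 7808 (R = -128*(-61) = 7808)
(-2529 - 10683)/(R - 27946) = (-2529 - 10683)/(7808 - 27946) = -13212/(-20138) = -13212*(-1/20138) = 6606/10069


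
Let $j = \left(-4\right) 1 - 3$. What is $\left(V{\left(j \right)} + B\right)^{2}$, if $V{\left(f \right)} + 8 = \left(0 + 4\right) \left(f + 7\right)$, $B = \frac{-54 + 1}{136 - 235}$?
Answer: $\frac{546121}{9801} \approx 55.721$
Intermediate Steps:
$j = -7$ ($j = -4 - 3 = -7$)
$B = \frac{53}{99}$ ($B = - \frac{53}{-99} = \left(-53\right) \left(- \frac{1}{99}\right) = \frac{53}{99} \approx 0.53535$)
$V{\left(f \right)} = 20 + 4 f$ ($V{\left(f \right)} = -8 + \left(0 + 4\right) \left(f + 7\right) = -8 + 4 \left(7 + f\right) = -8 + \left(28 + 4 f\right) = 20 + 4 f$)
$\left(V{\left(j \right)} + B\right)^{2} = \left(\left(20 + 4 \left(-7\right)\right) + \frac{53}{99}\right)^{2} = \left(\left(20 - 28\right) + \frac{53}{99}\right)^{2} = \left(-8 + \frac{53}{99}\right)^{2} = \left(- \frac{739}{99}\right)^{2} = \frac{546121}{9801}$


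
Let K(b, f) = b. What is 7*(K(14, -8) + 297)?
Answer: 2177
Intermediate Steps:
7*(K(14, -8) + 297) = 7*(14 + 297) = 7*311 = 2177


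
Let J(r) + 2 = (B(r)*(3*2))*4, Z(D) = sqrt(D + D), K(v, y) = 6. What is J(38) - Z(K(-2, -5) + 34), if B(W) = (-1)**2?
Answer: 22 - 4*sqrt(5) ≈ 13.056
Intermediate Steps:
B(W) = 1
Z(D) = sqrt(2)*sqrt(D) (Z(D) = sqrt(2*D) = sqrt(2)*sqrt(D))
J(r) = 22 (J(r) = -2 + (1*(3*2))*4 = -2 + (1*6)*4 = -2 + 6*4 = -2 + 24 = 22)
J(38) - Z(K(-2, -5) + 34) = 22 - sqrt(2)*sqrt(6 + 34) = 22 - sqrt(2)*sqrt(40) = 22 - sqrt(2)*2*sqrt(10) = 22 - 4*sqrt(5)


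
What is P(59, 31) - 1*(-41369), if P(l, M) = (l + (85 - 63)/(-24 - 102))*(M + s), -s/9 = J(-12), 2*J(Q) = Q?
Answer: 2921257/63 ≈ 46369.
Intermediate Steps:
J(Q) = Q/2
s = 54 (s = -9*(-12)/2 = -9*(-6) = 54)
P(l, M) = (54 + M)*(-11/63 + l) (P(l, M) = (l + (85 - 63)/(-24 - 102))*(M + 54) = (l + 22/(-126))*(54 + M) = (l + 22*(-1/126))*(54 + M) = (l - 11/63)*(54 + M) = (-11/63 + l)*(54 + M) = (54 + M)*(-11/63 + l))
P(59, 31) - 1*(-41369) = (-66/7 + 54*59 - 11/63*31 + 31*59) - 1*(-41369) = (-66/7 + 3186 - 341/63 + 1829) + 41369 = 315010/63 + 41369 = 2921257/63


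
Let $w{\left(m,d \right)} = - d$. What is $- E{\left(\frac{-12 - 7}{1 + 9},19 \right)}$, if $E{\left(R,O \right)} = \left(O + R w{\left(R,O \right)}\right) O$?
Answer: $- \frac{10469}{10} \approx -1046.9$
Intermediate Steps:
$E{\left(R,O \right)} = O \left(O - O R\right)$ ($E{\left(R,O \right)} = \left(O + R \left(- O\right)\right) O = \left(O - O R\right) O = O \left(O - O R\right)$)
$- E{\left(\frac{-12 - 7}{1 + 9},19 \right)} = - 19^{2} \left(1 - \frac{-12 - 7}{1 + 9}\right) = - 361 \left(1 - - \frac{19}{10}\right) = - 361 \left(1 + \frac{19}{10}\right) = - \frac{361 \cdot 29}{10} = \left(-1\right) \frac{10469}{10} = - \frac{10469}{10}$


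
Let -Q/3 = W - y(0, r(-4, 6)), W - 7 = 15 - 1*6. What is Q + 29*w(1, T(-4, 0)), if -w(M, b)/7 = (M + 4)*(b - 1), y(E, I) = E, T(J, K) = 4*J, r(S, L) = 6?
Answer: 17207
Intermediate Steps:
w(M, b) = -7*(-1 + b)*(4 + M) (w(M, b) = -7*(M + 4)*(b - 1) = -7*(4 + M)*(-1 + b) = -7*(-1 + b)*(4 + M))
W = 16 (W = 7 + (15 - 1*6) = 7 + (15 - 6) = 7 + 9 = 16)
Q = -48 (Q = -3*(16 - 1*0) = -3*(16 + 0) = -3*16 = -48)
Q + 29*w(1, T(-4, 0)) = -48 + 29*(28 - 112*(-4) + 7*1 - 7*1*4*(-4)) = -48 + 29*(28 - 28*(-16) + 7 - 7*1*(-16)) = -48 + 29*(28 + 448 + 7 + 112) = -48 + 29*595 = -48 + 17255 = 17207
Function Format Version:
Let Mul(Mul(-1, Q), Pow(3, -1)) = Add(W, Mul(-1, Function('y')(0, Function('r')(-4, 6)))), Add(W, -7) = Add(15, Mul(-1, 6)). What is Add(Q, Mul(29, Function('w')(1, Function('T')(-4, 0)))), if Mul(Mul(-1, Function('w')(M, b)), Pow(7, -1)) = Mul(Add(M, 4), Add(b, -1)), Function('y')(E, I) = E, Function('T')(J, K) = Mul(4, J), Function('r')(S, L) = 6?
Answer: 17207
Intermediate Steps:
Function('w')(M, b) = Mul(-7, Add(-1, b), Add(4, M)) (Function('w')(M, b) = Mul(-7, Mul(Add(M, 4), Add(b, -1))) = Mul(-7, Mul(Add(4, M), Add(-1, b))) = Mul(-7, Mul(Add(-1, b), Add(4, M))) = Mul(-7, Add(-1, b), Add(4, M)))
W = 16 (W = Add(7, Add(15, Mul(-1, 6))) = Add(7, Add(15, -6)) = Add(7, 9) = 16)
Q = -48 (Q = Mul(-3, Add(16, Mul(-1, 0))) = Mul(-3, Add(16, 0)) = Mul(-3, 16) = -48)
Add(Q, Mul(29, Function('w')(1, Function('T')(-4, 0)))) = Add(-48, Mul(29, Add(28, Mul(-28, Mul(4, -4)), Mul(7, 1), Mul(-7, 1, Mul(4, -4))))) = Add(-48, Mul(29, Add(28, Mul(-28, -16), 7, Mul(-7, 1, -16)))) = Add(-48, Mul(29, Add(28, 448, 7, 112))) = Add(-48, Mul(29, 595)) = Add(-48, 17255) = 17207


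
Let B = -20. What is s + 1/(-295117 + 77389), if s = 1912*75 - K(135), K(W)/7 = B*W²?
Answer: 586755187199/217728 ≈ 2.6949e+6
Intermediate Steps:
K(W) = -140*W² (K(W) = 7*(-20*W²) = -140*W²)
s = 2694900 (s = 1912*75 - (-140)*135² = 143400 - (-140)*18225 = 143400 - 1*(-2551500) = 143400 + 2551500 = 2694900)
s + 1/(-295117 + 77389) = 2694900 + 1/(-295117 + 77389) = 2694900 + 1/(-217728) = 2694900 - 1/217728 = 586755187199/217728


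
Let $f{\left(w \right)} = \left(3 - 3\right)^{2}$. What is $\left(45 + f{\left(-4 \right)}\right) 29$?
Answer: $1305$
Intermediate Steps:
$f{\left(w \right)} = 0$ ($f{\left(w \right)} = 0^{2} = 0$)
$\left(45 + f{\left(-4 \right)}\right) 29 = \left(45 + 0\right) 29 = 45 \cdot 29 = 1305$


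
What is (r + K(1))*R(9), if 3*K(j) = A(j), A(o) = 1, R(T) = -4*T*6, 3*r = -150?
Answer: 10728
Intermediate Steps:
r = -50 (r = (⅓)*(-150) = -50)
R(T) = -24*T
K(j) = ⅓ (K(j) = (⅓)*1 = ⅓)
(r + K(1))*R(9) = (-50 + ⅓)*(-24*9) = -149/3*(-216) = 10728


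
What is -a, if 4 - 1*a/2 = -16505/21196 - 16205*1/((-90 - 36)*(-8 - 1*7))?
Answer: -7641677/286146 ≈ -26.706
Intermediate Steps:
a = 7641677/286146 (a = 8 - 2*(-16505/21196 - 16205*1/((-90 - 36)*(-8 - 1*7))) = 8 - 2*(-16505*1/21196 - 16205*(-1/(126*(-8 - 7)))) = 8 - 2*(-16505/21196 - 16205/((-15*(-126)))) = 8 - 2*(-16505/21196 - 16205/1890) = 8 - 2*(-16505/21196 - 16205*1/1890) = 8 - 2*(-16505/21196 - 463/54) = 8 - 2*(-5352509/572292) = 8 + 5352509/286146 = 7641677/286146 ≈ 26.706)
-a = -1*7641677/286146 = -7641677/286146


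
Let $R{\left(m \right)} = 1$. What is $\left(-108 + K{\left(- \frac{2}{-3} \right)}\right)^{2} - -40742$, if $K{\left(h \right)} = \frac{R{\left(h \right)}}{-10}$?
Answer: $\frac{5242761}{100} \approx 52428.0$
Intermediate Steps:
$K{\left(h \right)} = - \frac{1}{10}$ ($K{\left(h \right)} = 1 \frac{1}{-10} = 1 \left(- \frac{1}{10}\right) = - \frac{1}{10}$)
$\left(-108 + K{\left(- \frac{2}{-3} \right)}\right)^{2} - -40742 = \left(-108 - \frac{1}{10}\right)^{2} - -40742 = \left(- \frac{1081}{10}\right)^{2} + 40742 = \frac{1168561}{100} + 40742 = \frac{5242761}{100}$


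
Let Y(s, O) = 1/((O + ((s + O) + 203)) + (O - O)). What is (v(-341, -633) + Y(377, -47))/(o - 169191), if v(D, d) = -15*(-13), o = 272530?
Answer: 94771/50222754 ≈ 0.0018870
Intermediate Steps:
v(D, d) = 195
Y(s, O) = 1/(203 + s + 2*O) (Y(s, O) = 1/((O + ((O + s) + 203)) + 0) = 1/((O + (203 + O + s)) + 0) = 1/((203 + s + 2*O) + 0) = 1/(203 + s + 2*O))
(v(-341, -633) + Y(377, -47))/(o - 169191) = (195 + 1/(203 + 377 + 2*(-47)))/(272530 - 169191) = (195 + 1/(203 + 377 - 94))/103339 = (195 + 1/486)*(1/103339) = (94771/486)*(1/103339) = 94771/50222754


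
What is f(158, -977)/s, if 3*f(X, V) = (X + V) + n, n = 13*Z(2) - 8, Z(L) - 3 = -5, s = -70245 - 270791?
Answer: 853/1023108 ≈ 0.00083373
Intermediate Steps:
s = -341036
Z(L) = -2 (Z(L) = 3 - 5 = -2)
n = -34 (n = 13*(-2) - 8 = -26 - 8 = -34)
f(X, V) = -34/3 + V/3 + X/3 (f(X, V) = ((X + V) - 34)/3 = ((V + X) - 34)/3 = (-34 + V + X)/3 = -34/3 + V/3 + X/3)
f(158, -977)/s = (-34/3 + (⅓)*(-977) + (⅓)*158)/(-341036) = (-34/3 - 977/3 + 158/3)*(-1/341036) = -853/3*(-1/341036) = 853/1023108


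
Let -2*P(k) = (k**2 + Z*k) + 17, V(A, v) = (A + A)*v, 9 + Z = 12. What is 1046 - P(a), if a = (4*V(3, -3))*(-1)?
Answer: 7509/2 ≈ 3754.5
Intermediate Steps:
Z = 3 (Z = -9 + 12 = 3)
V(A, v) = 2*A*v (V(A, v) = (2*A)*v = 2*A*v)
a = 72 (a = (4*(2*3*(-3)))*(-1) = (4*(-18))*(-1) = -72*(-1) = 72)
P(k) = -17/2 - 3*k/2 - k**2/2 (P(k) = -((k**2 + 3*k) + 17)/2 = -(17 + k**2 + 3*k)/2 = -17/2 - 3*k/2 - k**2/2)
1046 - P(a) = 1046 - (-17/2 - 3/2*72 - 1/2*72**2) = 1046 - (-17/2 - 108 - 1/2*5184) = 1046 - (-17/2 - 108 - 2592) = 1046 - 1*(-5417/2) = 1046 + 5417/2 = 7509/2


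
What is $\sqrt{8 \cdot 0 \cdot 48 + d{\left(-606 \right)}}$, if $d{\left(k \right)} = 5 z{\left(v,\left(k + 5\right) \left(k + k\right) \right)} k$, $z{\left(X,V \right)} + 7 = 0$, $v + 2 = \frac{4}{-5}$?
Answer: $\sqrt{21210} \approx 145.64$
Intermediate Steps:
$v = - \frac{14}{5}$ ($v = -2 + \frac{4}{-5} = -2 + 4 \left(- \frac{1}{5}\right) = -2 - \frac{4}{5} = - \frac{14}{5} \approx -2.8$)
$z{\left(X,V \right)} = -7$ ($z{\left(X,V \right)} = -7 + 0 = -7$)
$d{\left(k \right)} = - 35 k$ ($d{\left(k \right)} = 5 \left(-7\right) k = - 35 k$)
$\sqrt{8 \cdot 0 \cdot 48 + d{\left(-606 \right)}} = \sqrt{8 \cdot 0 \cdot 48 - -21210} = \sqrt{0 \cdot 48 + 21210} = \sqrt{0 + 21210} = \sqrt{21210}$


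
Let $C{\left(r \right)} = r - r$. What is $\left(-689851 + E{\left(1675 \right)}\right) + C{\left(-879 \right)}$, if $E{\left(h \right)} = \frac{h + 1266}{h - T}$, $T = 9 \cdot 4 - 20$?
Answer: $- \frac{1144459868}{1659} \approx -6.8985 \cdot 10^{5}$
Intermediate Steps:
$T = 16$ ($T = 36 - 20 = 16$)
$C{\left(r \right)} = 0$
$E{\left(h \right)} = \frac{1266 + h}{-16 + h}$ ($E{\left(h \right)} = \frac{h + 1266}{h - 16} = \frac{1266 + h}{h - 16} = \frac{1266 + h}{-16 + h}$)
$\left(-689851 + E{\left(1675 \right)}\right) + C{\left(-879 \right)} = \left(-689851 + \frac{1266 + 1675}{-16 + 1675}\right) + 0 = \left(-689851 + \frac{1}{1659} \cdot 2941\right) + 0 = \left(-689851 + \frac{2941}{1659}\right) + 0 = - \frac{1144459868}{1659} + 0 = - \frac{1144459868}{1659}$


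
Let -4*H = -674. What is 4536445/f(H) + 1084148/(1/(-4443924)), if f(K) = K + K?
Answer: -1623622629208979/337 ≈ -4.8179e+12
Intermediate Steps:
H = 337/2 (H = -¼*(-674) = 337/2 ≈ 168.50)
f(K) = 2*K
4536445/f(H) + 1084148/(1/(-4443924)) = 4536445/((2*(337/2))) + 1084148/(1/(-4443924)) = 4536445/337 + 1084148/(-1/4443924) = 4536445*(1/337) + 1084148*(-4443924) = 4536445/337 - 4817871316752 = -1623622629208979/337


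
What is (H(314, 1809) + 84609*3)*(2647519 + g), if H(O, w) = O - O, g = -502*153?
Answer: 652516368651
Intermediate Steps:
g = -76806
H(O, w) = 0
(H(314, 1809) + 84609*3)*(2647519 + g) = (0 + 84609*3)*(2647519 - 76806) = (0 + 253827)*2570713 = 253827*2570713 = 652516368651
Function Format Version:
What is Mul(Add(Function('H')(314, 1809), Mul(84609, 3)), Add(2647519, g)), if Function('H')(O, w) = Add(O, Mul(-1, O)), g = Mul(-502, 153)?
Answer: 652516368651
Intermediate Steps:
g = -76806
Function('H')(O, w) = 0
Mul(Add(Function('H')(314, 1809), Mul(84609, 3)), Add(2647519, g)) = Mul(Add(0, Mul(84609, 3)), Add(2647519, -76806)) = Mul(Add(0, 253827), 2570713) = Mul(253827, 2570713) = 652516368651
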